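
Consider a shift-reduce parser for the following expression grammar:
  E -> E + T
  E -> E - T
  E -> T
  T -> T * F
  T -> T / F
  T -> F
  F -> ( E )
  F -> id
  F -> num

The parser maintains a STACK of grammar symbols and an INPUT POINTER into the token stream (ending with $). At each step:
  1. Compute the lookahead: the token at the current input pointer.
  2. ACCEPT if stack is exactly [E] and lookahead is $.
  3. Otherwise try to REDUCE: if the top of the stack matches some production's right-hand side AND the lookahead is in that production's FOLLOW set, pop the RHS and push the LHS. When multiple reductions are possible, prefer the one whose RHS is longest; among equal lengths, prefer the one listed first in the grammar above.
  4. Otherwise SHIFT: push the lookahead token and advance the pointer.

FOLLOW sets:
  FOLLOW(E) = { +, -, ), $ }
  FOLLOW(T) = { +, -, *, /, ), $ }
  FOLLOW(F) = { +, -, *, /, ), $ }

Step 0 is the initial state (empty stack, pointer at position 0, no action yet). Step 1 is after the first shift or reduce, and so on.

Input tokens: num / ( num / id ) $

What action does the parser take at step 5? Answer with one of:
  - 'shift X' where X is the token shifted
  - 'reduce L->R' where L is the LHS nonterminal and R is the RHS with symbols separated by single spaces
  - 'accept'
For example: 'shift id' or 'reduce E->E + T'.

Answer: shift (

Derivation:
Step 1: shift num. Stack=[num] ptr=1 lookahead=/ remaining=[/ ( num / id ) $]
Step 2: reduce F->num. Stack=[F] ptr=1 lookahead=/ remaining=[/ ( num / id ) $]
Step 3: reduce T->F. Stack=[T] ptr=1 lookahead=/ remaining=[/ ( num / id ) $]
Step 4: shift /. Stack=[T /] ptr=2 lookahead=( remaining=[( num / id ) $]
Step 5: shift (. Stack=[T / (] ptr=3 lookahead=num remaining=[num / id ) $]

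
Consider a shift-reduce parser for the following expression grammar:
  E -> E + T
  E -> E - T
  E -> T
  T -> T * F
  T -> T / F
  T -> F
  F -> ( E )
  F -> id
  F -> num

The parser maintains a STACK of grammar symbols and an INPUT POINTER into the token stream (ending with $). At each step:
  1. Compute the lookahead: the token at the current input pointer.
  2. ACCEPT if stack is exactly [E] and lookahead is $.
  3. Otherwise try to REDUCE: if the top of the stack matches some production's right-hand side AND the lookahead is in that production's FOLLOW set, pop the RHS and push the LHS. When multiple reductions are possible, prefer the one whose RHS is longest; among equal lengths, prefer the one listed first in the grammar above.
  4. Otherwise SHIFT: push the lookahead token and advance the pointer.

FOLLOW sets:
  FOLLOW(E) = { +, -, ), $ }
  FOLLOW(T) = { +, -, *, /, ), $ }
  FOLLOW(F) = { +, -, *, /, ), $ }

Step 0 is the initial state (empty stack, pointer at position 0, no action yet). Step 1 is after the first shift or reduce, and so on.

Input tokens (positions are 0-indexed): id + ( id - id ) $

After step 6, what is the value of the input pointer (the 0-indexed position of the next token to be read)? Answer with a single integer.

Step 1: shift id. Stack=[id] ptr=1 lookahead=+ remaining=[+ ( id - id ) $]
Step 2: reduce F->id. Stack=[F] ptr=1 lookahead=+ remaining=[+ ( id - id ) $]
Step 3: reduce T->F. Stack=[T] ptr=1 lookahead=+ remaining=[+ ( id - id ) $]
Step 4: reduce E->T. Stack=[E] ptr=1 lookahead=+ remaining=[+ ( id - id ) $]
Step 5: shift +. Stack=[E +] ptr=2 lookahead=( remaining=[( id - id ) $]
Step 6: shift (. Stack=[E + (] ptr=3 lookahead=id remaining=[id - id ) $]

Answer: 3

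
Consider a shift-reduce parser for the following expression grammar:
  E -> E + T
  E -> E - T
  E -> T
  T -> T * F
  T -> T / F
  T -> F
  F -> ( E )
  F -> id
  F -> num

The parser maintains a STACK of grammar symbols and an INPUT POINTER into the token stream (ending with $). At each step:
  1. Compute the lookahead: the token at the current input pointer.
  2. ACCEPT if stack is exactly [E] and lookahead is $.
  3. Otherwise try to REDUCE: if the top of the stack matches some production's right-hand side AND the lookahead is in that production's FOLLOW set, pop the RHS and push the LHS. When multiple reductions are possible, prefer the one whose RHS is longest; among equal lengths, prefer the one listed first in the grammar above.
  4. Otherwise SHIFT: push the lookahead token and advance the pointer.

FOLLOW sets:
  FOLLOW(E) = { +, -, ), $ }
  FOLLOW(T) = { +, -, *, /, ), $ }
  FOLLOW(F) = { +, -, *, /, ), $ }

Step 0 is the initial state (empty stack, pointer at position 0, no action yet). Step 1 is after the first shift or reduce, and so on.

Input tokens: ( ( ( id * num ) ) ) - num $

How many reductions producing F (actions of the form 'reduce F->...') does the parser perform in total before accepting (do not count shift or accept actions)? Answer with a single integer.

Step 1: shift (. Stack=[(] ptr=1 lookahead=( remaining=[( ( id * num ) ) ) - num $]
Step 2: shift (. Stack=[( (] ptr=2 lookahead=( remaining=[( id * num ) ) ) - num $]
Step 3: shift (. Stack=[( ( (] ptr=3 lookahead=id remaining=[id * num ) ) ) - num $]
Step 4: shift id. Stack=[( ( ( id] ptr=4 lookahead=* remaining=[* num ) ) ) - num $]
Step 5: reduce F->id. Stack=[( ( ( F] ptr=4 lookahead=* remaining=[* num ) ) ) - num $]
Step 6: reduce T->F. Stack=[( ( ( T] ptr=4 lookahead=* remaining=[* num ) ) ) - num $]
Step 7: shift *. Stack=[( ( ( T *] ptr=5 lookahead=num remaining=[num ) ) ) - num $]
Step 8: shift num. Stack=[( ( ( T * num] ptr=6 lookahead=) remaining=[) ) ) - num $]
Step 9: reduce F->num. Stack=[( ( ( T * F] ptr=6 lookahead=) remaining=[) ) ) - num $]
Step 10: reduce T->T * F. Stack=[( ( ( T] ptr=6 lookahead=) remaining=[) ) ) - num $]
Step 11: reduce E->T. Stack=[( ( ( E] ptr=6 lookahead=) remaining=[) ) ) - num $]
Step 12: shift ). Stack=[( ( ( E )] ptr=7 lookahead=) remaining=[) ) - num $]
Step 13: reduce F->( E ). Stack=[( ( F] ptr=7 lookahead=) remaining=[) ) - num $]
Step 14: reduce T->F. Stack=[( ( T] ptr=7 lookahead=) remaining=[) ) - num $]
Step 15: reduce E->T. Stack=[( ( E] ptr=7 lookahead=) remaining=[) ) - num $]
Step 16: shift ). Stack=[( ( E )] ptr=8 lookahead=) remaining=[) - num $]
Step 17: reduce F->( E ). Stack=[( F] ptr=8 lookahead=) remaining=[) - num $]
Step 18: reduce T->F. Stack=[( T] ptr=8 lookahead=) remaining=[) - num $]
Step 19: reduce E->T. Stack=[( E] ptr=8 lookahead=) remaining=[) - num $]
Step 20: shift ). Stack=[( E )] ptr=9 lookahead=- remaining=[- num $]
Step 21: reduce F->( E ). Stack=[F] ptr=9 lookahead=- remaining=[- num $]
Step 22: reduce T->F. Stack=[T] ptr=9 lookahead=- remaining=[- num $]
Step 23: reduce E->T. Stack=[E] ptr=9 lookahead=- remaining=[- num $]
Step 24: shift -. Stack=[E -] ptr=10 lookahead=num remaining=[num $]
Step 25: shift num. Stack=[E - num] ptr=11 lookahead=$ remaining=[$]
Step 26: reduce F->num. Stack=[E - F] ptr=11 lookahead=$ remaining=[$]
Step 27: reduce T->F. Stack=[E - T] ptr=11 lookahead=$ remaining=[$]
Step 28: reduce E->E - T. Stack=[E] ptr=11 lookahead=$ remaining=[$]
Step 29: accept. Stack=[E] ptr=11 lookahead=$ remaining=[$]

Answer: 6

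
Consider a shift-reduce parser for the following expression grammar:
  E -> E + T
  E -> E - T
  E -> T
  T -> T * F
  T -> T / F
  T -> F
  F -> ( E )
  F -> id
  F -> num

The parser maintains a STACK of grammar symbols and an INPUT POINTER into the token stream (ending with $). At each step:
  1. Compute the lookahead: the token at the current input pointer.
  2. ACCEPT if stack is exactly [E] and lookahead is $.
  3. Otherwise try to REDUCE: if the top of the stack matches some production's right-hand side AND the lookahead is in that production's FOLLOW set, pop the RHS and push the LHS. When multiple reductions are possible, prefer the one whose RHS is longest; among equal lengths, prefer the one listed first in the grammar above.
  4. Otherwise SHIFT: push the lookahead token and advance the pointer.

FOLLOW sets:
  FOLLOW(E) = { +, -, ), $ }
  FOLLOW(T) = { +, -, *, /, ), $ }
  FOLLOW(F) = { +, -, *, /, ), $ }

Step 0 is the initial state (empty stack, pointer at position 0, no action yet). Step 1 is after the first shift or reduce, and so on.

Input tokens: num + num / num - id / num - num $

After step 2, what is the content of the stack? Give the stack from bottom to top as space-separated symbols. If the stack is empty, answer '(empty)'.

Step 1: shift num. Stack=[num] ptr=1 lookahead=+ remaining=[+ num / num - id / num - num $]
Step 2: reduce F->num. Stack=[F] ptr=1 lookahead=+ remaining=[+ num / num - id / num - num $]

Answer: F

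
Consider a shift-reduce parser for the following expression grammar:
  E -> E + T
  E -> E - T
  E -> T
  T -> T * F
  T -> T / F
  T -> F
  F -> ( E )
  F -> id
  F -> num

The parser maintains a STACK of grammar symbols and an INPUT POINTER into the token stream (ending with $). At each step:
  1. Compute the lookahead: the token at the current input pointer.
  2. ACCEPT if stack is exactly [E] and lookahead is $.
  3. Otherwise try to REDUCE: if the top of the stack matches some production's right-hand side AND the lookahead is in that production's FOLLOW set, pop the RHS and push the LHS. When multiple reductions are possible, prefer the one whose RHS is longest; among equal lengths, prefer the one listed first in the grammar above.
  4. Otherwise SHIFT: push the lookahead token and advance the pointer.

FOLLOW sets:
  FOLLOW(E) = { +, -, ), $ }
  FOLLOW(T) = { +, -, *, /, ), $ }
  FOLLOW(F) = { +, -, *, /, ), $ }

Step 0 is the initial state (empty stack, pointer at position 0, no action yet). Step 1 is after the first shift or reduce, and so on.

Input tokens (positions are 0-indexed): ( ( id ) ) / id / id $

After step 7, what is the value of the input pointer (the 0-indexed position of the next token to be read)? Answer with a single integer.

Answer: 4

Derivation:
Step 1: shift (. Stack=[(] ptr=1 lookahead=( remaining=[( id ) ) / id / id $]
Step 2: shift (. Stack=[( (] ptr=2 lookahead=id remaining=[id ) ) / id / id $]
Step 3: shift id. Stack=[( ( id] ptr=3 lookahead=) remaining=[) ) / id / id $]
Step 4: reduce F->id. Stack=[( ( F] ptr=3 lookahead=) remaining=[) ) / id / id $]
Step 5: reduce T->F. Stack=[( ( T] ptr=3 lookahead=) remaining=[) ) / id / id $]
Step 6: reduce E->T. Stack=[( ( E] ptr=3 lookahead=) remaining=[) ) / id / id $]
Step 7: shift ). Stack=[( ( E )] ptr=4 lookahead=) remaining=[) / id / id $]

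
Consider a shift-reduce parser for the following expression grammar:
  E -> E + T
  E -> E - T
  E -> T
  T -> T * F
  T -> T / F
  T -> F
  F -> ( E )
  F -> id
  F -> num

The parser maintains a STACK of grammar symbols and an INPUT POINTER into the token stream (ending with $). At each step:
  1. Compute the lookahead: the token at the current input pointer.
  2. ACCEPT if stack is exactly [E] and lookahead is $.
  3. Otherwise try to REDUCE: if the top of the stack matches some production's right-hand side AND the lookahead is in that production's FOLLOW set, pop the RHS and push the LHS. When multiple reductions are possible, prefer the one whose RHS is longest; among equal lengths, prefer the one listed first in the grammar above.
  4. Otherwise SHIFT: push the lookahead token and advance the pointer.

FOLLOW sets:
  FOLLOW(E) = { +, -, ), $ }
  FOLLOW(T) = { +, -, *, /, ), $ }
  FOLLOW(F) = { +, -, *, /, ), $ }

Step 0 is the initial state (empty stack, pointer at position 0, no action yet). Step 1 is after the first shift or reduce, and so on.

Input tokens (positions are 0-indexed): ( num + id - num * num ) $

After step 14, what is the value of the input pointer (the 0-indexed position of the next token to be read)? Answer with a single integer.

Answer: 6

Derivation:
Step 1: shift (. Stack=[(] ptr=1 lookahead=num remaining=[num + id - num * num ) $]
Step 2: shift num. Stack=[( num] ptr=2 lookahead=+ remaining=[+ id - num * num ) $]
Step 3: reduce F->num. Stack=[( F] ptr=2 lookahead=+ remaining=[+ id - num * num ) $]
Step 4: reduce T->F. Stack=[( T] ptr=2 lookahead=+ remaining=[+ id - num * num ) $]
Step 5: reduce E->T. Stack=[( E] ptr=2 lookahead=+ remaining=[+ id - num * num ) $]
Step 6: shift +. Stack=[( E +] ptr=3 lookahead=id remaining=[id - num * num ) $]
Step 7: shift id. Stack=[( E + id] ptr=4 lookahead=- remaining=[- num * num ) $]
Step 8: reduce F->id. Stack=[( E + F] ptr=4 lookahead=- remaining=[- num * num ) $]
Step 9: reduce T->F. Stack=[( E + T] ptr=4 lookahead=- remaining=[- num * num ) $]
Step 10: reduce E->E + T. Stack=[( E] ptr=4 lookahead=- remaining=[- num * num ) $]
Step 11: shift -. Stack=[( E -] ptr=5 lookahead=num remaining=[num * num ) $]
Step 12: shift num. Stack=[( E - num] ptr=6 lookahead=* remaining=[* num ) $]
Step 13: reduce F->num. Stack=[( E - F] ptr=6 lookahead=* remaining=[* num ) $]
Step 14: reduce T->F. Stack=[( E - T] ptr=6 lookahead=* remaining=[* num ) $]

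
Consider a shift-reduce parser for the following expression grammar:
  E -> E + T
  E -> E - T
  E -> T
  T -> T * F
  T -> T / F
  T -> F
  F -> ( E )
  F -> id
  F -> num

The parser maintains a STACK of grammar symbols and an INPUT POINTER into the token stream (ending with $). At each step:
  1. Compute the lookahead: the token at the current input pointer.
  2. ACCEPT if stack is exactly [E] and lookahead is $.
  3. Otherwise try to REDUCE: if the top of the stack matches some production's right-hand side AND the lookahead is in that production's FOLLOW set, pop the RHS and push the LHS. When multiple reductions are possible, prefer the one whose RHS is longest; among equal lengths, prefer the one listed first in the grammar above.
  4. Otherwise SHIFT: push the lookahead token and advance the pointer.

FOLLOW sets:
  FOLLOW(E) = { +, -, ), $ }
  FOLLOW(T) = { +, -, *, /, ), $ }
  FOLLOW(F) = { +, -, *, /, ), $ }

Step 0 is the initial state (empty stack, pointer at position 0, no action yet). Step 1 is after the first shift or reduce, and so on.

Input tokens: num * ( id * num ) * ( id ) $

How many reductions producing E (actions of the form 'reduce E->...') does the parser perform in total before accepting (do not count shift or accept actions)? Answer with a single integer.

Answer: 3

Derivation:
Step 1: shift num. Stack=[num] ptr=1 lookahead=* remaining=[* ( id * num ) * ( id ) $]
Step 2: reduce F->num. Stack=[F] ptr=1 lookahead=* remaining=[* ( id * num ) * ( id ) $]
Step 3: reduce T->F. Stack=[T] ptr=1 lookahead=* remaining=[* ( id * num ) * ( id ) $]
Step 4: shift *. Stack=[T *] ptr=2 lookahead=( remaining=[( id * num ) * ( id ) $]
Step 5: shift (. Stack=[T * (] ptr=3 lookahead=id remaining=[id * num ) * ( id ) $]
Step 6: shift id. Stack=[T * ( id] ptr=4 lookahead=* remaining=[* num ) * ( id ) $]
Step 7: reduce F->id. Stack=[T * ( F] ptr=4 lookahead=* remaining=[* num ) * ( id ) $]
Step 8: reduce T->F. Stack=[T * ( T] ptr=4 lookahead=* remaining=[* num ) * ( id ) $]
Step 9: shift *. Stack=[T * ( T *] ptr=5 lookahead=num remaining=[num ) * ( id ) $]
Step 10: shift num. Stack=[T * ( T * num] ptr=6 lookahead=) remaining=[) * ( id ) $]
Step 11: reduce F->num. Stack=[T * ( T * F] ptr=6 lookahead=) remaining=[) * ( id ) $]
Step 12: reduce T->T * F. Stack=[T * ( T] ptr=6 lookahead=) remaining=[) * ( id ) $]
Step 13: reduce E->T. Stack=[T * ( E] ptr=6 lookahead=) remaining=[) * ( id ) $]
Step 14: shift ). Stack=[T * ( E )] ptr=7 lookahead=* remaining=[* ( id ) $]
Step 15: reduce F->( E ). Stack=[T * F] ptr=7 lookahead=* remaining=[* ( id ) $]
Step 16: reduce T->T * F. Stack=[T] ptr=7 lookahead=* remaining=[* ( id ) $]
Step 17: shift *. Stack=[T *] ptr=8 lookahead=( remaining=[( id ) $]
Step 18: shift (. Stack=[T * (] ptr=9 lookahead=id remaining=[id ) $]
Step 19: shift id. Stack=[T * ( id] ptr=10 lookahead=) remaining=[) $]
Step 20: reduce F->id. Stack=[T * ( F] ptr=10 lookahead=) remaining=[) $]
Step 21: reduce T->F. Stack=[T * ( T] ptr=10 lookahead=) remaining=[) $]
Step 22: reduce E->T. Stack=[T * ( E] ptr=10 lookahead=) remaining=[) $]
Step 23: shift ). Stack=[T * ( E )] ptr=11 lookahead=$ remaining=[$]
Step 24: reduce F->( E ). Stack=[T * F] ptr=11 lookahead=$ remaining=[$]
Step 25: reduce T->T * F. Stack=[T] ptr=11 lookahead=$ remaining=[$]
Step 26: reduce E->T. Stack=[E] ptr=11 lookahead=$ remaining=[$]
Step 27: accept. Stack=[E] ptr=11 lookahead=$ remaining=[$]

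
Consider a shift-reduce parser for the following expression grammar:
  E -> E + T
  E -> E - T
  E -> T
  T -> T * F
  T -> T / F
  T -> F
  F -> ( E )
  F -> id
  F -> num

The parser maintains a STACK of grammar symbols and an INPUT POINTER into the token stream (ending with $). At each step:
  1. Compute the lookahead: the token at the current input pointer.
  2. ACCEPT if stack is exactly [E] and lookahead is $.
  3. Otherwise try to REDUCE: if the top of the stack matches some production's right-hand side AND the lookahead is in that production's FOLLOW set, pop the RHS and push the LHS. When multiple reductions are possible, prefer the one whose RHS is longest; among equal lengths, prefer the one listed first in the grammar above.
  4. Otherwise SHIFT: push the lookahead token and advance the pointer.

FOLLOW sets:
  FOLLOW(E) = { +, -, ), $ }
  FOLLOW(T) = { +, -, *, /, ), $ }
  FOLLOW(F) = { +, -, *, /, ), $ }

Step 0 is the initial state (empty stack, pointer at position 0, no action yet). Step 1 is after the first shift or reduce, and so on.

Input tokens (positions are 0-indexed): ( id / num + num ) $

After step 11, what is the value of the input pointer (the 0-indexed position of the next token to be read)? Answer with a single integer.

Answer: 6

Derivation:
Step 1: shift (. Stack=[(] ptr=1 lookahead=id remaining=[id / num + num ) $]
Step 2: shift id. Stack=[( id] ptr=2 lookahead=/ remaining=[/ num + num ) $]
Step 3: reduce F->id. Stack=[( F] ptr=2 lookahead=/ remaining=[/ num + num ) $]
Step 4: reduce T->F. Stack=[( T] ptr=2 lookahead=/ remaining=[/ num + num ) $]
Step 5: shift /. Stack=[( T /] ptr=3 lookahead=num remaining=[num + num ) $]
Step 6: shift num. Stack=[( T / num] ptr=4 lookahead=+ remaining=[+ num ) $]
Step 7: reduce F->num. Stack=[( T / F] ptr=4 lookahead=+ remaining=[+ num ) $]
Step 8: reduce T->T / F. Stack=[( T] ptr=4 lookahead=+ remaining=[+ num ) $]
Step 9: reduce E->T. Stack=[( E] ptr=4 lookahead=+ remaining=[+ num ) $]
Step 10: shift +. Stack=[( E +] ptr=5 lookahead=num remaining=[num ) $]
Step 11: shift num. Stack=[( E + num] ptr=6 lookahead=) remaining=[) $]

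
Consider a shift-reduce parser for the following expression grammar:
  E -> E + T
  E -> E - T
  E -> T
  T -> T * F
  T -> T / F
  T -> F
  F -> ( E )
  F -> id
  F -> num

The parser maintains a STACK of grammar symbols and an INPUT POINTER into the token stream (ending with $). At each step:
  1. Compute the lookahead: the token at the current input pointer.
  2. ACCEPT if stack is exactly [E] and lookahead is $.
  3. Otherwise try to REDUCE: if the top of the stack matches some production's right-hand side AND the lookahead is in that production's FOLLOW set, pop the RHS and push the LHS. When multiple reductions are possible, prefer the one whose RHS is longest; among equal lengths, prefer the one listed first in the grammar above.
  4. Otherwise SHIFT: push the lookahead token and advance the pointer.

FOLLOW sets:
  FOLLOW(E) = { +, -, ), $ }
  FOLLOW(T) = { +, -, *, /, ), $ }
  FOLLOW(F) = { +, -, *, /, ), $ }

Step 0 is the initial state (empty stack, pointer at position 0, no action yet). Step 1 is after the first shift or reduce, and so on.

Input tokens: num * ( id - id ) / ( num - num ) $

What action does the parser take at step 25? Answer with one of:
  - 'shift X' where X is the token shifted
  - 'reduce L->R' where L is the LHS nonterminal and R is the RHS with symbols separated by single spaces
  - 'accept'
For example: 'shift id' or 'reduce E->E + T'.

Answer: shift num

Derivation:
Step 1: shift num. Stack=[num] ptr=1 lookahead=* remaining=[* ( id - id ) / ( num - num ) $]
Step 2: reduce F->num. Stack=[F] ptr=1 lookahead=* remaining=[* ( id - id ) / ( num - num ) $]
Step 3: reduce T->F. Stack=[T] ptr=1 lookahead=* remaining=[* ( id - id ) / ( num - num ) $]
Step 4: shift *. Stack=[T *] ptr=2 lookahead=( remaining=[( id - id ) / ( num - num ) $]
Step 5: shift (. Stack=[T * (] ptr=3 lookahead=id remaining=[id - id ) / ( num - num ) $]
Step 6: shift id. Stack=[T * ( id] ptr=4 lookahead=- remaining=[- id ) / ( num - num ) $]
Step 7: reduce F->id. Stack=[T * ( F] ptr=4 lookahead=- remaining=[- id ) / ( num - num ) $]
Step 8: reduce T->F. Stack=[T * ( T] ptr=4 lookahead=- remaining=[- id ) / ( num - num ) $]
Step 9: reduce E->T. Stack=[T * ( E] ptr=4 lookahead=- remaining=[- id ) / ( num - num ) $]
Step 10: shift -. Stack=[T * ( E -] ptr=5 lookahead=id remaining=[id ) / ( num - num ) $]
Step 11: shift id. Stack=[T * ( E - id] ptr=6 lookahead=) remaining=[) / ( num - num ) $]
Step 12: reduce F->id. Stack=[T * ( E - F] ptr=6 lookahead=) remaining=[) / ( num - num ) $]
Step 13: reduce T->F. Stack=[T * ( E - T] ptr=6 lookahead=) remaining=[) / ( num - num ) $]
Step 14: reduce E->E - T. Stack=[T * ( E] ptr=6 lookahead=) remaining=[) / ( num - num ) $]
Step 15: shift ). Stack=[T * ( E )] ptr=7 lookahead=/ remaining=[/ ( num - num ) $]
Step 16: reduce F->( E ). Stack=[T * F] ptr=7 lookahead=/ remaining=[/ ( num - num ) $]
Step 17: reduce T->T * F. Stack=[T] ptr=7 lookahead=/ remaining=[/ ( num - num ) $]
Step 18: shift /. Stack=[T /] ptr=8 lookahead=( remaining=[( num - num ) $]
Step 19: shift (. Stack=[T / (] ptr=9 lookahead=num remaining=[num - num ) $]
Step 20: shift num. Stack=[T / ( num] ptr=10 lookahead=- remaining=[- num ) $]
Step 21: reduce F->num. Stack=[T / ( F] ptr=10 lookahead=- remaining=[- num ) $]
Step 22: reduce T->F. Stack=[T / ( T] ptr=10 lookahead=- remaining=[- num ) $]
Step 23: reduce E->T. Stack=[T / ( E] ptr=10 lookahead=- remaining=[- num ) $]
Step 24: shift -. Stack=[T / ( E -] ptr=11 lookahead=num remaining=[num ) $]
Step 25: shift num. Stack=[T / ( E - num] ptr=12 lookahead=) remaining=[) $]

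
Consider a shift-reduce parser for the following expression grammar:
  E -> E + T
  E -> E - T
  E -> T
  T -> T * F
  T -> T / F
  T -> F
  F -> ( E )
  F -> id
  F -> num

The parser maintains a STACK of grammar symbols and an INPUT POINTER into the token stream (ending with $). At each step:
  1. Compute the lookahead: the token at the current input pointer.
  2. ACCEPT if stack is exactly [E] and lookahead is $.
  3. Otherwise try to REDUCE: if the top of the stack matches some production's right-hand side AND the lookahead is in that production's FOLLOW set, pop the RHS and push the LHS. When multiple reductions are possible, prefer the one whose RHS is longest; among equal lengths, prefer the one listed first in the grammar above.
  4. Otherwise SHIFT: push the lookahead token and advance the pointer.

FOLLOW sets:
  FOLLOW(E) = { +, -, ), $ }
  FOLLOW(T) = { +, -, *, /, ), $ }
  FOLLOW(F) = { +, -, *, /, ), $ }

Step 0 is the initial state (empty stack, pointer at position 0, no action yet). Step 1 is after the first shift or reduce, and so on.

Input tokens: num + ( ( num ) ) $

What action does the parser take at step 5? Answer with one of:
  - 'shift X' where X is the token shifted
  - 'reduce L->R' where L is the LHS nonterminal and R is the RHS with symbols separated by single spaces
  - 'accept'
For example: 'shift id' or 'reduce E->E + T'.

Step 1: shift num. Stack=[num] ptr=1 lookahead=+ remaining=[+ ( ( num ) ) $]
Step 2: reduce F->num. Stack=[F] ptr=1 lookahead=+ remaining=[+ ( ( num ) ) $]
Step 3: reduce T->F. Stack=[T] ptr=1 lookahead=+ remaining=[+ ( ( num ) ) $]
Step 4: reduce E->T. Stack=[E] ptr=1 lookahead=+ remaining=[+ ( ( num ) ) $]
Step 5: shift +. Stack=[E +] ptr=2 lookahead=( remaining=[( ( num ) ) $]

Answer: shift +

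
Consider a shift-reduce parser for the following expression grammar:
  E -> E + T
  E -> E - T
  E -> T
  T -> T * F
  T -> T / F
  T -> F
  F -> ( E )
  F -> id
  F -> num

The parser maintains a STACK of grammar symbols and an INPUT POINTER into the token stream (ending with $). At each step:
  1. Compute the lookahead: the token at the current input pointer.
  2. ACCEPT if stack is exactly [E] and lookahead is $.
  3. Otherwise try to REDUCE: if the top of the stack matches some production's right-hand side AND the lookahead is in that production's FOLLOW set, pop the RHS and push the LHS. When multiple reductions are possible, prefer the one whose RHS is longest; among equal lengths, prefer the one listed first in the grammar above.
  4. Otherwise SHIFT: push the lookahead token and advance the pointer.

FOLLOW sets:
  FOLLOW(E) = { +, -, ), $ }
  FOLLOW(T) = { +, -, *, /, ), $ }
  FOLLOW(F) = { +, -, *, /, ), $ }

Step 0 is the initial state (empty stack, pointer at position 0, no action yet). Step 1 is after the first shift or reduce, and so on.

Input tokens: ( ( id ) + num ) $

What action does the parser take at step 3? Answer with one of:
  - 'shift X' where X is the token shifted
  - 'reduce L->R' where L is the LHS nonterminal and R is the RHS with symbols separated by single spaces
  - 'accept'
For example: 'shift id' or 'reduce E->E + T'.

Answer: shift id

Derivation:
Step 1: shift (. Stack=[(] ptr=1 lookahead=( remaining=[( id ) + num ) $]
Step 2: shift (. Stack=[( (] ptr=2 lookahead=id remaining=[id ) + num ) $]
Step 3: shift id. Stack=[( ( id] ptr=3 lookahead=) remaining=[) + num ) $]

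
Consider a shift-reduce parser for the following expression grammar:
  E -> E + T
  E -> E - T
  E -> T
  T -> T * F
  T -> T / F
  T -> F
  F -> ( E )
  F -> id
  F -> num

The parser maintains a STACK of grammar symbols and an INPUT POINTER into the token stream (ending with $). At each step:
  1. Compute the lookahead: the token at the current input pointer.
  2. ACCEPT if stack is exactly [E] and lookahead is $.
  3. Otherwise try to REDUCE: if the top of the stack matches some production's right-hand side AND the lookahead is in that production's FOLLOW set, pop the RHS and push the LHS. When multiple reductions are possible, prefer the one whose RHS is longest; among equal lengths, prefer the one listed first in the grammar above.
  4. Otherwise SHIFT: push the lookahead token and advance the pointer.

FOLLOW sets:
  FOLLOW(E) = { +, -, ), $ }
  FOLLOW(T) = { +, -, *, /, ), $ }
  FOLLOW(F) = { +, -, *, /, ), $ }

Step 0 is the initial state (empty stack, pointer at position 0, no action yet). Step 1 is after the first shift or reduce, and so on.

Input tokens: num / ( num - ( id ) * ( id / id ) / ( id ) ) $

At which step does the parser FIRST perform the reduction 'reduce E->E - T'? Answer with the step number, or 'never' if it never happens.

Answer: 41

Derivation:
Step 1: shift num. Stack=[num] ptr=1 lookahead=/ remaining=[/ ( num - ( id ) * ( id / id ) / ( id ) ) $]
Step 2: reduce F->num. Stack=[F] ptr=1 lookahead=/ remaining=[/ ( num - ( id ) * ( id / id ) / ( id ) ) $]
Step 3: reduce T->F. Stack=[T] ptr=1 lookahead=/ remaining=[/ ( num - ( id ) * ( id / id ) / ( id ) ) $]
Step 4: shift /. Stack=[T /] ptr=2 lookahead=( remaining=[( num - ( id ) * ( id / id ) / ( id ) ) $]
Step 5: shift (. Stack=[T / (] ptr=3 lookahead=num remaining=[num - ( id ) * ( id / id ) / ( id ) ) $]
Step 6: shift num. Stack=[T / ( num] ptr=4 lookahead=- remaining=[- ( id ) * ( id / id ) / ( id ) ) $]
Step 7: reduce F->num. Stack=[T / ( F] ptr=4 lookahead=- remaining=[- ( id ) * ( id / id ) / ( id ) ) $]
Step 8: reduce T->F. Stack=[T / ( T] ptr=4 lookahead=- remaining=[- ( id ) * ( id / id ) / ( id ) ) $]
Step 9: reduce E->T. Stack=[T / ( E] ptr=4 lookahead=- remaining=[- ( id ) * ( id / id ) / ( id ) ) $]
Step 10: shift -. Stack=[T / ( E -] ptr=5 lookahead=( remaining=[( id ) * ( id / id ) / ( id ) ) $]
Step 11: shift (. Stack=[T / ( E - (] ptr=6 lookahead=id remaining=[id ) * ( id / id ) / ( id ) ) $]
Step 12: shift id. Stack=[T / ( E - ( id] ptr=7 lookahead=) remaining=[) * ( id / id ) / ( id ) ) $]
Step 13: reduce F->id. Stack=[T / ( E - ( F] ptr=7 lookahead=) remaining=[) * ( id / id ) / ( id ) ) $]
Step 14: reduce T->F. Stack=[T / ( E - ( T] ptr=7 lookahead=) remaining=[) * ( id / id ) / ( id ) ) $]
Step 15: reduce E->T. Stack=[T / ( E - ( E] ptr=7 lookahead=) remaining=[) * ( id / id ) / ( id ) ) $]
Step 16: shift ). Stack=[T / ( E - ( E )] ptr=8 lookahead=* remaining=[* ( id / id ) / ( id ) ) $]
Step 17: reduce F->( E ). Stack=[T / ( E - F] ptr=8 lookahead=* remaining=[* ( id / id ) / ( id ) ) $]
Step 18: reduce T->F. Stack=[T / ( E - T] ptr=8 lookahead=* remaining=[* ( id / id ) / ( id ) ) $]
Step 19: shift *. Stack=[T / ( E - T *] ptr=9 lookahead=( remaining=[( id / id ) / ( id ) ) $]
Step 20: shift (. Stack=[T / ( E - T * (] ptr=10 lookahead=id remaining=[id / id ) / ( id ) ) $]
Step 21: shift id. Stack=[T / ( E - T * ( id] ptr=11 lookahead=/ remaining=[/ id ) / ( id ) ) $]
Step 22: reduce F->id. Stack=[T / ( E - T * ( F] ptr=11 lookahead=/ remaining=[/ id ) / ( id ) ) $]
Step 23: reduce T->F. Stack=[T / ( E - T * ( T] ptr=11 lookahead=/ remaining=[/ id ) / ( id ) ) $]
Step 24: shift /. Stack=[T / ( E - T * ( T /] ptr=12 lookahead=id remaining=[id ) / ( id ) ) $]
Step 25: shift id. Stack=[T / ( E - T * ( T / id] ptr=13 lookahead=) remaining=[) / ( id ) ) $]
Step 26: reduce F->id. Stack=[T / ( E - T * ( T / F] ptr=13 lookahead=) remaining=[) / ( id ) ) $]
Step 27: reduce T->T / F. Stack=[T / ( E - T * ( T] ptr=13 lookahead=) remaining=[) / ( id ) ) $]
Step 28: reduce E->T. Stack=[T / ( E - T * ( E] ptr=13 lookahead=) remaining=[) / ( id ) ) $]
Step 29: shift ). Stack=[T / ( E - T * ( E )] ptr=14 lookahead=/ remaining=[/ ( id ) ) $]
Step 30: reduce F->( E ). Stack=[T / ( E - T * F] ptr=14 lookahead=/ remaining=[/ ( id ) ) $]
Step 31: reduce T->T * F. Stack=[T / ( E - T] ptr=14 lookahead=/ remaining=[/ ( id ) ) $]
Step 32: shift /. Stack=[T / ( E - T /] ptr=15 lookahead=( remaining=[( id ) ) $]
Step 33: shift (. Stack=[T / ( E - T / (] ptr=16 lookahead=id remaining=[id ) ) $]
Step 34: shift id. Stack=[T / ( E - T / ( id] ptr=17 lookahead=) remaining=[) ) $]
Step 35: reduce F->id. Stack=[T / ( E - T / ( F] ptr=17 lookahead=) remaining=[) ) $]
Step 36: reduce T->F. Stack=[T / ( E - T / ( T] ptr=17 lookahead=) remaining=[) ) $]
Step 37: reduce E->T. Stack=[T / ( E - T / ( E] ptr=17 lookahead=) remaining=[) ) $]
Step 38: shift ). Stack=[T / ( E - T / ( E )] ptr=18 lookahead=) remaining=[) $]
Step 39: reduce F->( E ). Stack=[T / ( E - T / F] ptr=18 lookahead=) remaining=[) $]
Step 40: reduce T->T / F. Stack=[T / ( E - T] ptr=18 lookahead=) remaining=[) $]
Step 41: reduce E->E - T. Stack=[T / ( E] ptr=18 lookahead=) remaining=[) $]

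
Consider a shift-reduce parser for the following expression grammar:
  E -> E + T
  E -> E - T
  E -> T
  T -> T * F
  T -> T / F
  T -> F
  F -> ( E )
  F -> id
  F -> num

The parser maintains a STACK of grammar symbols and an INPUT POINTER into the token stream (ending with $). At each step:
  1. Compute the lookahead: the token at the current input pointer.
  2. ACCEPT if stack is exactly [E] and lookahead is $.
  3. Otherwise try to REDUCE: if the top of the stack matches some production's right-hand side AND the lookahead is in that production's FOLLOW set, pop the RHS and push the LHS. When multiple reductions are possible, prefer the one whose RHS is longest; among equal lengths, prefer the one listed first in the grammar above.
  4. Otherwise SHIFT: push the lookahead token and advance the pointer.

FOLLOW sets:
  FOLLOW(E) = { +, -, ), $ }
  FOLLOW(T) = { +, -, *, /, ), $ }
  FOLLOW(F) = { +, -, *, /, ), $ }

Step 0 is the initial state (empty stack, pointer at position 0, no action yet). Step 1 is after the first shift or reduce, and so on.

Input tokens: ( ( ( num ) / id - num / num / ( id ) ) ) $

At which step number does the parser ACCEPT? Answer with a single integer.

Answer: 42

Derivation:
Step 1: shift (. Stack=[(] ptr=1 lookahead=( remaining=[( ( num ) / id - num / num / ( id ) ) ) $]
Step 2: shift (. Stack=[( (] ptr=2 lookahead=( remaining=[( num ) / id - num / num / ( id ) ) ) $]
Step 3: shift (. Stack=[( ( (] ptr=3 lookahead=num remaining=[num ) / id - num / num / ( id ) ) ) $]
Step 4: shift num. Stack=[( ( ( num] ptr=4 lookahead=) remaining=[) / id - num / num / ( id ) ) ) $]
Step 5: reduce F->num. Stack=[( ( ( F] ptr=4 lookahead=) remaining=[) / id - num / num / ( id ) ) ) $]
Step 6: reduce T->F. Stack=[( ( ( T] ptr=4 lookahead=) remaining=[) / id - num / num / ( id ) ) ) $]
Step 7: reduce E->T. Stack=[( ( ( E] ptr=4 lookahead=) remaining=[) / id - num / num / ( id ) ) ) $]
Step 8: shift ). Stack=[( ( ( E )] ptr=5 lookahead=/ remaining=[/ id - num / num / ( id ) ) ) $]
Step 9: reduce F->( E ). Stack=[( ( F] ptr=5 lookahead=/ remaining=[/ id - num / num / ( id ) ) ) $]
Step 10: reduce T->F. Stack=[( ( T] ptr=5 lookahead=/ remaining=[/ id - num / num / ( id ) ) ) $]
Step 11: shift /. Stack=[( ( T /] ptr=6 lookahead=id remaining=[id - num / num / ( id ) ) ) $]
Step 12: shift id. Stack=[( ( T / id] ptr=7 lookahead=- remaining=[- num / num / ( id ) ) ) $]
Step 13: reduce F->id. Stack=[( ( T / F] ptr=7 lookahead=- remaining=[- num / num / ( id ) ) ) $]
Step 14: reduce T->T / F. Stack=[( ( T] ptr=7 lookahead=- remaining=[- num / num / ( id ) ) ) $]
Step 15: reduce E->T. Stack=[( ( E] ptr=7 lookahead=- remaining=[- num / num / ( id ) ) ) $]
Step 16: shift -. Stack=[( ( E -] ptr=8 lookahead=num remaining=[num / num / ( id ) ) ) $]
Step 17: shift num. Stack=[( ( E - num] ptr=9 lookahead=/ remaining=[/ num / ( id ) ) ) $]
Step 18: reduce F->num. Stack=[( ( E - F] ptr=9 lookahead=/ remaining=[/ num / ( id ) ) ) $]
Step 19: reduce T->F. Stack=[( ( E - T] ptr=9 lookahead=/ remaining=[/ num / ( id ) ) ) $]
Step 20: shift /. Stack=[( ( E - T /] ptr=10 lookahead=num remaining=[num / ( id ) ) ) $]
Step 21: shift num. Stack=[( ( E - T / num] ptr=11 lookahead=/ remaining=[/ ( id ) ) ) $]
Step 22: reduce F->num. Stack=[( ( E - T / F] ptr=11 lookahead=/ remaining=[/ ( id ) ) ) $]
Step 23: reduce T->T / F. Stack=[( ( E - T] ptr=11 lookahead=/ remaining=[/ ( id ) ) ) $]
Step 24: shift /. Stack=[( ( E - T /] ptr=12 lookahead=( remaining=[( id ) ) ) $]
Step 25: shift (. Stack=[( ( E - T / (] ptr=13 lookahead=id remaining=[id ) ) ) $]
Step 26: shift id. Stack=[( ( E - T / ( id] ptr=14 lookahead=) remaining=[) ) ) $]
Step 27: reduce F->id. Stack=[( ( E - T / ( F] ptr=14 lookahead=) remaining=[) ) ) $]
Step 28: reduce T->F. Stack=[( ( E - T / ( T] ptr=14 lookahead=) remaining=[) ) ) $]
Step 29: reduce E->T. Stack=[( ( E - T / ( E] ptr=14 lookahead=) remaining=[) ) ) $]
Step 30: shift ). Stack=[( ( E - T / ( E )] ptr=15 lookahead=) remaining=[) ) $]
Step 31: reduce F->( E ). Stack=[( ( E - T / F] ptr=15 lookahead=) remaining=[) ) $]
Step 32: reduce T->T / F. Stack=[( ( E - T] ptr=15 lookahead=) remaining=[) ) $]
Step 33: reduce E->E - T. Stack=[( ( E] ptr=15 lookahead=) remaining=[) ) $]
Step 34: shift ). Stack=[( ( E )] ptr=16 lookahead=) remaining=[) $]
Step 35: reduce F->( E ). Stack=[( F] ptr=16 lookahead=) remaining=[) $]
Step 36: reduce T->F. Stack=[( T] ptr=16 lookahead=) remaining=[) $]
Step 37: reduce E->T. Stack=[( E] ptr=16 lookahead=) remaining=[) $]
Step 38: shift ). Stack=[( E )] ptr=17 lookahead=$ remaining=[$]
Step 39: reduce F->( E ). Stack=[F] ptr=17 lookahead=$ remaining=[$]
Step 40: reduce T->F. Stack=[T] ptr=17 lookahead=$ remaining=[$]
Step 41: reduce E->T. Stack=[E] ptr=17 lookahead=$ remaining=[$]
Step 42: accept. Stack=[E] ptr=17 lookahead=$ remaining=[$]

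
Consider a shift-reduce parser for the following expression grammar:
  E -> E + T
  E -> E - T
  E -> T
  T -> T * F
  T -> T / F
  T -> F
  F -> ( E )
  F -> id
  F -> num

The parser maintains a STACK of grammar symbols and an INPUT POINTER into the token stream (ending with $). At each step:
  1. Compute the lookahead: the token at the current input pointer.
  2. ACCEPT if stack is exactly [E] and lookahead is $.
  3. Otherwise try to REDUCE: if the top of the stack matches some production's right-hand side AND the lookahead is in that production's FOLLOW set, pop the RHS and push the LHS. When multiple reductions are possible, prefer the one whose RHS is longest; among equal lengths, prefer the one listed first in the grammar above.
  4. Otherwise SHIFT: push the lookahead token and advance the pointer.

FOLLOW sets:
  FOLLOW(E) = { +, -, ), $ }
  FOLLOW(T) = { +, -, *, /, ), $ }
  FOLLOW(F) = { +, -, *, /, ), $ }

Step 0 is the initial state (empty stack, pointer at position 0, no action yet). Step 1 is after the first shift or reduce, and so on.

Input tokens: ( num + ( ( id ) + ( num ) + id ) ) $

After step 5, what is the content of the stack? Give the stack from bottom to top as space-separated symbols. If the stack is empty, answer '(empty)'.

Answer: ( E

Derivation:
Step 1: shift (. Stack=[(] ptr=1 lookahead=num remaining=[num + ( ( id ) + ( num ) + id ) ) $]
Step 2: shift num. Stack=[( num] ptr=2 lookahead=+ remaining=[+ ( ( id ) + ( num ) + id ) ) $]
Step 3: reduce F->num. Stack=[( F] ptr=2 lookahead=+ remaining=[+ ( ( id ) + ( num ) + id ) ) $]
Step 4: reduce T->F. Stack=[( T] ptr=2 lookahead=+ remaining=[+ ( ( id ) + ( num ) + id ) ) $]
Step 5: reduce E->T. Stack=[( E] ptr=2 lookahead=+ remaining=[+ ( ( id ) + ( num ) + id ) ) $]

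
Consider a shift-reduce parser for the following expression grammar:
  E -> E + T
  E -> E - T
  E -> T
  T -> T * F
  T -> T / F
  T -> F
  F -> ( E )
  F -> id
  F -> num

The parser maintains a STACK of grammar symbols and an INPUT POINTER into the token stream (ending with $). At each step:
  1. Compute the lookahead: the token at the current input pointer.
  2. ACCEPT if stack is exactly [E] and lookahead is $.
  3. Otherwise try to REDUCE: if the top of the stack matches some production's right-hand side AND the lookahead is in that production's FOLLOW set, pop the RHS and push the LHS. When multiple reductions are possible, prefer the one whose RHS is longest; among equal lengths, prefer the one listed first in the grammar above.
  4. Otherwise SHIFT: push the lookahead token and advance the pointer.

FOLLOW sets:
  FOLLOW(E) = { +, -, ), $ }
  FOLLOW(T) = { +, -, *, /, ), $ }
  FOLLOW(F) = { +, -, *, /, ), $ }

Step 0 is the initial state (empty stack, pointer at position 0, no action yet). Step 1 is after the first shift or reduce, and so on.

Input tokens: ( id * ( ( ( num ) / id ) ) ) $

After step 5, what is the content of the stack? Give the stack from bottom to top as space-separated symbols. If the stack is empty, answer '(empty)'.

Step 1: shift (. Stack=[(] ptr=1 lookahead=id remaining=[id * ( ( ( num ) / id ) ) ) $]
Step 2: shift id. Stack=[( id] ptr=2 lookahead=* remaining=[* ( ( ( num ) / id ) ) ) $]
Step 3: reduce F->id. Stack=[( F] ptr=2 lookahead=* remaining=[* ( ( ( num ) / id ) ) ) $]
Step 4: reduce T->F. Stack=[( T] ptr=2 lookahead=* remaining=[* ( ( ( num ) / id ) ) ) $]
Step 5: shift *. Stack=[( T *] ptr=3 lookahead=( remaining=[( ( ( num ) / id ) ) ) $]

Answer: ( T *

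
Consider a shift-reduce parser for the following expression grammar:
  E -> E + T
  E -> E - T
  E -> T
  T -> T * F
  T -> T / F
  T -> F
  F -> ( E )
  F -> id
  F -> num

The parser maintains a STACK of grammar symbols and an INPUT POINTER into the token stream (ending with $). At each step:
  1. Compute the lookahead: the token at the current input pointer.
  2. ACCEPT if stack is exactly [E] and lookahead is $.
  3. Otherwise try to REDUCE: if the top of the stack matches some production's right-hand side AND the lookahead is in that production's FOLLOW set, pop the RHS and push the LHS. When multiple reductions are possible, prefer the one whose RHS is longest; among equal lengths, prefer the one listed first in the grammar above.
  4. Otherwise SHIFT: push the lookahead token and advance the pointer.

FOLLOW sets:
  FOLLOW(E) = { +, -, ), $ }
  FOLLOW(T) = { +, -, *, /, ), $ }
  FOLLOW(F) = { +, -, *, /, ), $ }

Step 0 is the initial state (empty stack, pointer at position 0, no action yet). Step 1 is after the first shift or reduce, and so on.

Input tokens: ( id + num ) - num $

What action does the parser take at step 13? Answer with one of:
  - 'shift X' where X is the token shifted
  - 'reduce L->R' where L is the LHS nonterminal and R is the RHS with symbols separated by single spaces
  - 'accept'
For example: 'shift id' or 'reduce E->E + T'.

Answer: reduce T->F

Derivation:
Step 1: shift (. Stack=[(] ptr=1 lookahead=id remaining=[id + num ) - num $]
Step 2: shift id. Stack=[( id] ptr=2 lookahead=+ remaining=[+ num ) - num $]
Step 3: reduce F->id. Stack=[( F] ptr=2 lookahead=+ remaining=[+ num ) - num $]
Step 4: reduce T->F. Stack=[( T] ptr=2 lookahead=+ remaining=[+ num ) - num $]
Step 5: reduce E->T. Stack=[( E] ptr=2 lookahead=+ remaining=[+ num ) - num $]
Step 6: shift +. Stack=[( E +] ptr=3 lookahead=num remaining=[num ) - num $]
Step 7: shift num. Stack=[( E + num] ptr=4 lookahead=) remaining=[) - num $]
Step 8: reduce F->num. Stack=[( E + F] ptr=4 lookahead=) remaining=[) - num $]
Step 9: reduce T->F. Stack=[( E + T] ptr=4 lookahead=) remaining=[) - num $]
Step 10: reduce E->E + T. Stack=[( E] ptr=4 lookahead=) remaining=[) - num $]
Step 11: shift ). Stack=[( E )] ptr=5 lookahead=- remaining=[- num $]
Step 12: reduce F->( E ). Stack=[F] ptr=5 lookahead=- remaining=[- num $]
Step 13: reduce T->F. Stack=[T] ptr=5 lookahead=- remaining=[- num $]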